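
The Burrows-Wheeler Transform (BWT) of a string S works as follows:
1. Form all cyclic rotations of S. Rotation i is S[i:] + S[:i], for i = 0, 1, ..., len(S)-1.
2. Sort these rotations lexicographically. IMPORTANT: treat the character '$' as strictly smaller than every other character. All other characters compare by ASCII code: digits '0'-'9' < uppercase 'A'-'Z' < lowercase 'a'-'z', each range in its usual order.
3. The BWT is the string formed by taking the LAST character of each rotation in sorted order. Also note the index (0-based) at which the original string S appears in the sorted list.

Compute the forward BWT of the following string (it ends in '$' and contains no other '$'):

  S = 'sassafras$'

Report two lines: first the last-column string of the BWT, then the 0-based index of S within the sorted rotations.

All 10 rotations (rotation i = S[i:]+S[:i]):
  rot[0] = sassafras$
  rot[1] = assafras$s
  rot[2] = ssafras$sa
  rot[3] = safras$sas
  rot[4] = afras$sass
  rot[5] = fras$sassa
  rot[6] = ras$sassaf
  rot[7] = as$sassafr
  rot[8] = s$sassafra
  rot[9] = $sassafras
Sorted (with $ < everything):
  sorted[0] = $sassafras  (last char: 's')
  sorted[1] = afras$sass  (last char: 's')
  sorted[2] = as$sassafr  (last char: 'r')
  sorted[3] = assafras$s  (last char: 's')
  sorted[4] = fras$sassa  (last char: 'a')
  sorted[5] = ras$sassaf  (last char: 'f')
  sorted[6] = s$sassafra  (last char: 'a')
  sorted[7] = safras$sas  (last char: 's')
  sorted[8] = sassafras$  (last char: '$')
  sorted[9] = ssafras$sa  (last char: 'a')
Last column: ssrsafas$a
Original string S is at sorted index 8

Answer: ssrsafas$a
8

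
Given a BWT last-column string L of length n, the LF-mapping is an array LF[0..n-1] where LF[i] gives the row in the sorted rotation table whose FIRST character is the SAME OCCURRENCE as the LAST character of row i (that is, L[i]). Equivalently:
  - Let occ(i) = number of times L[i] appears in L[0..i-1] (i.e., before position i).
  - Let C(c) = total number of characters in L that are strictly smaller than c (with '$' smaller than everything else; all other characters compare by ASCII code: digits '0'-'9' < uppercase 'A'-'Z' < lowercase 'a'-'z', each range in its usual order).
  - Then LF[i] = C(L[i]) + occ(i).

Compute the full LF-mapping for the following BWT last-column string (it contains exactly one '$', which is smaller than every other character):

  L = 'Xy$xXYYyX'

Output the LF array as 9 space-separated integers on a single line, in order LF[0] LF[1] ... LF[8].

Char counts: '$':1, 'X':3, 'Y':2, 'x':1, 'y':2
C (first-col start): C('$')=0, C('X')=1, C('Y')=4, C('x')=6, C('y')=7
L[0]='X': occ=0, LF[0]=C('X')+0=1+0=1
L[1]='y': occ=0, LF[1]=C('y')+0=7+0=7
L[2]='$': occ=0, LF[2]=C('$')+0=0+0=0
L[3]='x': occ=0, LF[3]=C('x')+0=6+0=6
L[4]='X': occ=1, LF[4]=C('X')+1=1+1=2
L[5]='Y': occ=0, LF[5]=C('Y')+0=4+0=4
L[6]='Y': occ=1, LF[6]=C('Y')+1=4+1=5
L[7]='y': occ=1, LF[7]=C('y')+1=7+1=8
L[8]='X': occ=2, LF[8]=C('X')+2=1+2=3

Answer: 1 7 0 6 2 4 5 8 3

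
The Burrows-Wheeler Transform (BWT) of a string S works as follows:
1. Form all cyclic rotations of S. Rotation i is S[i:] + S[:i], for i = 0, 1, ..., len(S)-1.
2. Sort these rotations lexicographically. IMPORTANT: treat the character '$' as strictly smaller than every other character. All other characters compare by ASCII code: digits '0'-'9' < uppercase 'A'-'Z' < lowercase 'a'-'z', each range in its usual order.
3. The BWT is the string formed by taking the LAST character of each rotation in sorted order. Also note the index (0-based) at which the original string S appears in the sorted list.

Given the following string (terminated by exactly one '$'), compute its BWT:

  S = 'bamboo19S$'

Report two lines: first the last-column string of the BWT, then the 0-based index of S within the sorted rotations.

All 10 rotations (rotation i = S[i:]+S[:i]):
  rot[0] = bamboo19S$
  rot[1] = amboo19S$b
  rot[2] = mboo19S$ba
  rot[3] = boo19S$bam
  rot[4] = oo19S$bamb
  rot[5] = o19S$bambo
  rot[6] = 19S$bamboo
  rot[7] = 9S$bamboo1
  rot[8] = S$bamboo19
  rot[9] = $bamboo19S
Sorted (with $ < everything):
  sorted[0] = $bamboo19S  (last char: 'S')
  sorted[1] = 19S$bamboo  (last char: 'o')
  sorted[2] = 9S$bamboo1  (last char: '1')
  sorted[3] = S$bamboo19  (last char: '9')
  sorted[4] = amboo19S$b  (last char: 'b')
  sorted[5] = bamboo19S$  (last char: '$')
  sorted[6] = boo19S$bam  (last char: 'm')
  sorted[7] = mboo19S$ba  (last char: 'a')
  sorted[8] = o19S$bambo  (last char: 'o')
  sorted[9] = oo19S$bamb  (last char: 'b')
Last column: So19b$maob
Original string S is at sorted index 5

Answer: So19b$maob
5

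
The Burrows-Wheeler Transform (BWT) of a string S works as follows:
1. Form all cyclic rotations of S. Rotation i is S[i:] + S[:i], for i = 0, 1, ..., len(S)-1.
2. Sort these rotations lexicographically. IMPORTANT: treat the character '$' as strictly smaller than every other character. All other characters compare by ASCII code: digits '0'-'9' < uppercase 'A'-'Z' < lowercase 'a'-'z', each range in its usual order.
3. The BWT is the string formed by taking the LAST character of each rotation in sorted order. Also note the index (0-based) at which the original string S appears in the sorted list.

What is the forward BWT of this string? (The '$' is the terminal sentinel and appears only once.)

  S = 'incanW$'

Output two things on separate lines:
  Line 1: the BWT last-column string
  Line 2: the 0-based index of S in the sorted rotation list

All 7 rotations (rotation i = S[i:]+S[:i]):
  rot[0] = incanW$
  rot[1] = ncanW$i
  rot[2] = canW$in
  rot[3] = anW$inc
  rot[4] = nW$inca
  rot[5] = W$incan
  rot[6] = $incanW
Sorted (with $ < everything):
  sorted[0] = $incanW  (last char: 'W')
  sorted[1] = W$incan  (last char: 'n')
  sorted[2] = anW$inc  (last char: 'c')
  sorted[3] = canW$in  (last char: 'n')
  sorted[4] = incanW$  (last char: '$')
  sorted[5] = nW$inca  (last char: 'a')
  sorted[6] = ncanW$i  (last char: 'i')
Last column: Wncn$ai
Original string S is at sorted index 4

Answer: Wncn$ai
4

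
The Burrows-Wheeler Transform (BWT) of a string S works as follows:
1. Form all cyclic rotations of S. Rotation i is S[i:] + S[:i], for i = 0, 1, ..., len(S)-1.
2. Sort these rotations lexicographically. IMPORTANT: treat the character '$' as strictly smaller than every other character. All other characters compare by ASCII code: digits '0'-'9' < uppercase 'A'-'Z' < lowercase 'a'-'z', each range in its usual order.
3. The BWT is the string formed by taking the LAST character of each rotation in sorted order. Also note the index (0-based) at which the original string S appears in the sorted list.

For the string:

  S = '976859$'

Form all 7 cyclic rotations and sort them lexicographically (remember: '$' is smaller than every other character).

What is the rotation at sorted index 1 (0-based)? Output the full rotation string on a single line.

Answer: 59$9768

Derivation:
All 7 rotations (rotation i = S[i:]+S[:i]):
  rot[0] = 976859$
  rot[1] = 76859$9
  rot[2] = 6859$97
  rot[3] = 859$976
  rot[4] = 59$9768
  rot[5] = 9$97685
  rot[6] = $976859
Sorted (with $ < everything):
  sorted[0] = $976859
  sorted[1] = 59$9768
  sorted[2] = 6859$97
  sorted[3] = 76859$9
  sorted[4] = 859$976
  sorted[5] = 9$97685
  sorted[6] = 976859$
sorted[1] = 59$9768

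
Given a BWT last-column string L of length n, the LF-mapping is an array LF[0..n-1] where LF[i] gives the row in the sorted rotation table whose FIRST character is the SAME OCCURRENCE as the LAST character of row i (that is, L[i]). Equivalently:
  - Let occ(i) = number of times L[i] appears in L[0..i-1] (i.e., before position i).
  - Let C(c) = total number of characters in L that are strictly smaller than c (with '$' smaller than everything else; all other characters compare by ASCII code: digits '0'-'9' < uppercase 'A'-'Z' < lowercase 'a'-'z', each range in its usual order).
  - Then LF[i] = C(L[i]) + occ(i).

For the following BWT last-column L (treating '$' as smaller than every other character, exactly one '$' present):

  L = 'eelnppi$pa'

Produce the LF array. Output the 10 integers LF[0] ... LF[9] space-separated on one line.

Char counts: '$':1, 'a':1, 'e':2, 'i':1, 'l':1, 'n':1, 'p':3
C (first-col start): C('$')=0, C('a')=1, C('e')=2, C('i')=4, C('l')=5, C('n')=6, C('p')=7
L[0]='e': occ=0, LF[0]=C('e')+0=2+0=2
L[1]='e': occ=1, LF[1]=C('e')+1=2+1=3
L[2]='l': occ=0, LF[2]=C('l')+0=5+0=5
L[3]='n': occ=0, LF[3]=C('n')+0=6+0=6
L[4]='p': occ=0, LF[4]=C('p')+0=7+0=7
L[5]='p': occ=1, LF[5]=C('p')+1=7+1=8
L[6]='i': occ=0, LF[6]=C('i')+0=4+0=4
L[7]='$': occ=0, LF[7]=C('$')+0=0+0=0
L[8]='p': occ=2, LF[8]=C('p')+2=7+2=9
L[9]='a': occ=0, LF[9]=C('a')+0=1+0=1

Answer: 2 3 5 6 7 8 4 0 9 1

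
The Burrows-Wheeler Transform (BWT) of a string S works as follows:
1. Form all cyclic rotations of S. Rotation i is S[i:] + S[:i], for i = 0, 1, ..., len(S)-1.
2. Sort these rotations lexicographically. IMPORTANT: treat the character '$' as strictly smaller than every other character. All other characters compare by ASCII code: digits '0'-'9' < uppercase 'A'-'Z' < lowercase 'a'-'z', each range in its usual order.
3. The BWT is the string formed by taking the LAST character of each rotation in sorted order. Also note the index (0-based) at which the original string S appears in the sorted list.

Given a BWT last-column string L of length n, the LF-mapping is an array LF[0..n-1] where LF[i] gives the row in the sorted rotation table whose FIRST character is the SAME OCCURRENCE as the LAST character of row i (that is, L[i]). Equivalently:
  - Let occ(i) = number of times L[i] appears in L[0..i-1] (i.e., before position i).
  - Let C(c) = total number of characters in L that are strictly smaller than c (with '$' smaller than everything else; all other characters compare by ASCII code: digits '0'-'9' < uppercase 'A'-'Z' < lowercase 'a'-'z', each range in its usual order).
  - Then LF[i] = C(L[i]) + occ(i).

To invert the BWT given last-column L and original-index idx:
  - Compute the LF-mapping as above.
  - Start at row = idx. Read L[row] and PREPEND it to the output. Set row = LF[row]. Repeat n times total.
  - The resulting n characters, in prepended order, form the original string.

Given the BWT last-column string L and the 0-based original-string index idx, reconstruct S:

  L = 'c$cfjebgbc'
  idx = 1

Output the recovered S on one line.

Answer: becjcbgfc$

Derivation:
LF mapping: 3 0 4 7 9 6 1 8 2 5
Walk LF starting at row 1, prepending L[row]:
  step 1: row=1, L[1]='$', prepend. Next row=LF[1]=0
  step 2: row=0, L[0]='c', prepend. Next row=LF[0]=3
  step 3: row=3, L[3]='f', prepend. Next row=LF[3]=7
  step 4: row=7, L[7]='g', prepend. Next row=LF[7]=8
  step 5: row=8, L[8]='b', prepend. Next row=LF[8]=2
  step 6: row=2, L[2]='c', prepend. Next row=LF[2]=4
  step 7: row=4, L[4]='j', prepend. Next row=LF[4]=9
  step 8: row=9, L[9]='c', prepend. Next row=LF[9]=5
  step 9: row=5, L[5]='e', prepend. Next row=LF[5]=6
  step 10: row=6, L[6]='b', prepend. Next row=LF[6]=1
Reversed output: becjcbgfc$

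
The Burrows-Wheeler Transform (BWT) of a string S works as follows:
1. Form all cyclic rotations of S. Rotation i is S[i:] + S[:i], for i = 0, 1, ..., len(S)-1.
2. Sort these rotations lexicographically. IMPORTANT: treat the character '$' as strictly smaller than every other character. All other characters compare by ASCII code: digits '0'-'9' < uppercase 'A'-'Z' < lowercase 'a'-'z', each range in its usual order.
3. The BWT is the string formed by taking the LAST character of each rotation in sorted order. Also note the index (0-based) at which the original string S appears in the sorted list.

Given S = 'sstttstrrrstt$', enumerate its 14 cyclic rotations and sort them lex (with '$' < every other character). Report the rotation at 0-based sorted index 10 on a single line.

All 14 rotations (rotation i = S[i:]+S[:i]):
  rot[0] = sstttstrrrstt$
  rot[1] = stttstrrrstt$s
  rot[2] = tttstrrrstt$ss
  rot[3] = ttstrrrstt$sst
  rot[4] = tstrrrstt$sstt
  rot[5] = strrrstt$ssttt
  rot[6] = trrrstt$ssttts
  rot[7] = rrrstt$sstttst
  rot[8] = rrstt$sstttstr
  rot[9] = rstt$sstttstrr
  rot[10] = stt$sstttstrrr
  rot[11] = tt$sstttstrrrs
  rot[12] = t$sstttstrrrst
  rot[13] = $sstttstrrrstt
Sorted (with $ < everything):
  sorted[0] = $sstttstrrrstt
  sorted[1] = rrrstt$sstttst
  sorted[2] = rrstt$sstttstr
  sorted[3] = rstt$sstttstrr
  sorted[4] = sstttstrrrstt$
  sorted[5] = strrrstt$ssttt
  sorted[6] = stt$sstttstrrr
  sorted[7] = stttstrrrstt$s
  sorted[8] = t$sstttstrrrst
  sorted[9] = trrrstt$ssttts
  sorted[10] = tstrrrstt$sstt
  sorted[11] = tt$sstttstrrrs
  sorted[12] = ttstrrrstt$sst
  sorted[13] = tttstrrrstt$ss
sorted[10] = tstrrrstt$sstt

Answer: tstrrrstt$sstt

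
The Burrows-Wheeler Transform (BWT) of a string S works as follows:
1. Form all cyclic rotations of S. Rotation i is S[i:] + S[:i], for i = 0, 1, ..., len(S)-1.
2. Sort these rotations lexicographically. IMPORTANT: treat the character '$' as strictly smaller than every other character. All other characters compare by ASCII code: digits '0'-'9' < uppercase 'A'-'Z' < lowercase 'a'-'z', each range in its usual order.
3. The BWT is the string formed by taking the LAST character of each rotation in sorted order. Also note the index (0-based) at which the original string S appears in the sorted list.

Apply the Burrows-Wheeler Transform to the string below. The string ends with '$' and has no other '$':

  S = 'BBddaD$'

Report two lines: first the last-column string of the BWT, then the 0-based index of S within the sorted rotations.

All 7 rotations (rotation i = S[i:]+S[:i]):
  rot[0] = BBddaD$
  rot[1] = BddaD$B
  rot[2] = ddaD$BB
  rot[3] = daD$BBd
  rot[4] = aD$BBdd
  rot[5] = D$BBdda
  rot[6] = $BBddaD
Sorted (with $ < everything):
  sorted[0] = $BBddaD  (last char: 'D')
  sorted[1] = BBddaD$  (last char: '$')
  sorted[2] = BddaD$B  (last char: 'B')
  sorted[3] = D$BBdda  (last char: 'a')
  sorted[4] = aD$BBdd  (last char: 'd')
  sorted[5] = daD$BBd  (last char: 'd')
  sorted[6] = ddaD$BB  (last char: 'B')
Last column: D$BaddB
Original string S is at sorted index 1

Answer: D$BaddB
1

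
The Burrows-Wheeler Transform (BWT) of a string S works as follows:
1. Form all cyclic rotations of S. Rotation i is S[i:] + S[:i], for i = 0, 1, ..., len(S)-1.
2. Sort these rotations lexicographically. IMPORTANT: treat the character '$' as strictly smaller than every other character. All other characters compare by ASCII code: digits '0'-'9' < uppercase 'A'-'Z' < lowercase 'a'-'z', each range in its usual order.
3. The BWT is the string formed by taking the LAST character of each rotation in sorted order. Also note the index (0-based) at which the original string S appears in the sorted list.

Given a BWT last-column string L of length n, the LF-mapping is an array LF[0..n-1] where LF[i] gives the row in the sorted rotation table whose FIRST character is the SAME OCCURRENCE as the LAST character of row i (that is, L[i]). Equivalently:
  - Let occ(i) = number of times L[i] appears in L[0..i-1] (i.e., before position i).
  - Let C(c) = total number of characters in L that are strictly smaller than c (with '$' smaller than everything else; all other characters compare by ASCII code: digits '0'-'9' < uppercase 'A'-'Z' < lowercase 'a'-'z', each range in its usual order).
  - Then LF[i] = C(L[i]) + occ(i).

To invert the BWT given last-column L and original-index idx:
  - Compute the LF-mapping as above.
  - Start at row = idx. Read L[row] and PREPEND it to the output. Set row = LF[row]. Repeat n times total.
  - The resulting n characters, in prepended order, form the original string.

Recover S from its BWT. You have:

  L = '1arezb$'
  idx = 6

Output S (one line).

LF mapping: 1 2 5 4 6 3 0
Walk LF starting at row 6, prepending L[row]:
  step 1: row=6, L[6]='$', prepend. Next row=LF[6]=0
  step 2: row=0, L[0]='1', prepend. Next row=LF[0]=1
  step 3: row=1, L[1]='a', prepend. Next row=LF[1]=2
  step 4: row=2, L[2]='r', prepend. Next row=LF[2]=5
  step 5: row=5, L[5]='b', prepend. Next row=LF[5]=3
  step 6: row=3, L[3]='e', prepend. Next row=LF[3]=4
  step 7: row=4, L[4]='z', prepend. Next row=LF[4]=6
Reversed output: zebra1$

Answer: zebra1$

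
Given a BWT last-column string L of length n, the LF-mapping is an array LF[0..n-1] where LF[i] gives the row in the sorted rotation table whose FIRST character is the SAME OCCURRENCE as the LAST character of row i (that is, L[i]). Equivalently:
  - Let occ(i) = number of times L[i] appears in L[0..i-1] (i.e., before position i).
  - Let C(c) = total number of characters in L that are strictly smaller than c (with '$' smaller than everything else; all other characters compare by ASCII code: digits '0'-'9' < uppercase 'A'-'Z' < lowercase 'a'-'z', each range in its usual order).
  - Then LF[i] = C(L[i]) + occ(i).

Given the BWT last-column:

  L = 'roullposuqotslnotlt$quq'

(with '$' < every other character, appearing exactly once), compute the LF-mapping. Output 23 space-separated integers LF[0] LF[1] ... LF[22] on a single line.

Answer: 14 6 20 1 2 10 7 15 21 11 8 17 16 3 5 9 18 4 19 0 12 22 13

Derivation:
Char counts: '$':1, 'l':4, 'n':1, 'o':4, 'p':1, 'q':3, 'r':1, 's':2, 't':3, 'u':3
C (first-col start): C('$')=0, C('l')=1, C('n')=5, C('o')=6, C('p')=10, C('q')=11, C('r')=14, C('s')=15, C('t')=17, C('u')=20
L[0]='r': occ=0, LF[0]=C('r')+0=14+0=14
L[1]='o': occ=0, LF[1]=C('o')+0=6+0=6
L[2]='u': occ=0, LF[2]=C('u')+0=20+0=20
L[3]='l': occ=0, LF[3]=C('l')+0=1+0=1
L[4]='l': occ=1, LF[4]=C('l')+1=1+1=2
L[5]='p': occ=0, LF[5]=C('p')+0=10+0=10
L[6]='o': occ=1, LF[6]=C('o')+1=6+1=7
L[7]='s': occ=0, LF[7]=C('s')+0=15+0=15
L[8]='u': occ=1, LF[8]=C('u')+1=20+1=21
L[9]='q': occ=0, LF[9]=C('q')+0=11+0=11
L[10]='o': occ=2, LF[10]=C('o')+2=6+2=8
L[11]='t': occ=0, LF[11]=C('t')+0=17+0=17
L[12]='s': occ=1, LF[12]=C('s')+1=15+1=16
L[13]='l': occ=2, LF[13]=C('l')+2=1+2=3
L[14]='n': occ=0, LF[14]=C('n')+0=5+0=5
L[15]='o': occ=3, LF[15]=C('o')+3=6+3=9
L[16]='t': occ=1, LF[16]=C('t')+1=17+1=18
L[17]='l': occ=3, LF[17]=C('l')+3=1+3=4
L[18]='t': occ=2, LF[18]=C('t')+2=17+2=19
L[19]='$': occ=0, LF[19]=C('$')+0=0+0=0
L[20]='q': occ=1, LF[20]=C('q')+1=11+1=12
L[21]='u': occ=2, LF[21]=C('u')+2=20+2=22
L[22]='q': occ=2, LF[22]=C('q')+2=11+2=13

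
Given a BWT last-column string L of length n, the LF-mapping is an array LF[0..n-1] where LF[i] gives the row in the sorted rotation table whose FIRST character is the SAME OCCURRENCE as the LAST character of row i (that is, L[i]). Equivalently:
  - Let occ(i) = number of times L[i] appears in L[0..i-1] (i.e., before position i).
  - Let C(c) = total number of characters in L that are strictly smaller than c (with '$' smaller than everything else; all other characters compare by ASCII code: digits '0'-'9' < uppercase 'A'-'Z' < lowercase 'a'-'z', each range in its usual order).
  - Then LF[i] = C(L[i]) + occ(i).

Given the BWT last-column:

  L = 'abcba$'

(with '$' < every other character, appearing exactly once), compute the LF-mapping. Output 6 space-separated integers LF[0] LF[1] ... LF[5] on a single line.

Answer: 1 3 5 4 2 0

Derivation:
Char counts: '$':1, 'a':2, 'b':2, 'c':1
C (first-col start): C('$')=0, C('a')=1, C('b')=3, C('c')=5
L[0]='a': occ=0, LF[0]=C('a')+0=1+0=1
L[1]='b': occ=0, LF[1]=C('b')+0=3+0=3
L[2]='c': occ=0, LF[2]=C('c')+0=5+0=5
L[3]='b': occ=1, LF[3]=C('b')+1=3+1=4
L[4]='a': occ=1, LF[4]=C('a')+1=1+1=2
L[5]='$': occ=0, LF[5]=C('$')+0=0+0=0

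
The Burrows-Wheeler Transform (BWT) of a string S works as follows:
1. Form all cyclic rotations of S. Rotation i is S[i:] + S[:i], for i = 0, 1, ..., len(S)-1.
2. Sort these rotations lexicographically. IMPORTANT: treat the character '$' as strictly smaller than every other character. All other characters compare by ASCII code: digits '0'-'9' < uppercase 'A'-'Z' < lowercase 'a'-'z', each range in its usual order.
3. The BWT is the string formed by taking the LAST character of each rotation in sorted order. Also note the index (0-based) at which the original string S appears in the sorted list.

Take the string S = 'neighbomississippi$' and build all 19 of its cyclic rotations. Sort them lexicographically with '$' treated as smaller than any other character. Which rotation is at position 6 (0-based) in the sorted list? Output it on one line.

Answer: ighbomississippi$ne

Derivation:
All 19 rotations (rotation i = S[i:]+S[:i]):
  rot[0] = neighbomississippi$
  rot[1] = eighbomississippi$n
  rot[2] = ighbomississippi$ne
  rot[3] = ghbomississippi$nei
  rot[4] = hbomississippi$neig
  rot[5] = bomississippi$neigh
  rot[6] = omississippi$neighb
  rot[7] = mississippi$neighbo
  rot[8] = ississippi$neighbom
  rot[9] = ssissippi$neighbomi
  rot[10] = sissippi$neighbomis
  rot[11] = issippi$neighbomiss
  rot[12] = ssippi$neighbomissi
  rot[13] = sippi$neighbomissis
  rot[14] = ippi$neighbomississ
  rot[15] = ppi$neighbomississi
  rot[16] = pi$neighbomississip
  rot[17] = i$neighbomississipp
  rot[18] = $neighbomississippi
Sorted (with $ < everything):
  sorted[0] = $neighbomississippi
  sorted[1] = bomississippi$neigh
  sorted[2] = eighbomississippi$n
  sorted[3] = ghbomississippi$nei
  sorted[4] = hbomississippi$neig
  sorted[5] = i$neighbomississipp
  sorted[6] = ighbomississippi$ne
  sorted[7] = ippi$neighbomississ
  sorted[8] = issippi$neighbomiss
  sorted[9] = ississippi$neighbom
  sorted[10] = mississippi$neighbo
  sorted[11] = neighbomississippi$
  sorted[12] = omississippi$neighb
  sorted[13] = pi$neighbomississip
  sorted[14] = ppi$neighbomississi
  sorted[15] = sippi$neighbomissis
  sorted[16] = sissippi$neighbomis
  sorted[17] = ssippi$neighbomissi
  sorted[18] = ssissippi$neighbomi
sorted[6] = ighbomississippi$ne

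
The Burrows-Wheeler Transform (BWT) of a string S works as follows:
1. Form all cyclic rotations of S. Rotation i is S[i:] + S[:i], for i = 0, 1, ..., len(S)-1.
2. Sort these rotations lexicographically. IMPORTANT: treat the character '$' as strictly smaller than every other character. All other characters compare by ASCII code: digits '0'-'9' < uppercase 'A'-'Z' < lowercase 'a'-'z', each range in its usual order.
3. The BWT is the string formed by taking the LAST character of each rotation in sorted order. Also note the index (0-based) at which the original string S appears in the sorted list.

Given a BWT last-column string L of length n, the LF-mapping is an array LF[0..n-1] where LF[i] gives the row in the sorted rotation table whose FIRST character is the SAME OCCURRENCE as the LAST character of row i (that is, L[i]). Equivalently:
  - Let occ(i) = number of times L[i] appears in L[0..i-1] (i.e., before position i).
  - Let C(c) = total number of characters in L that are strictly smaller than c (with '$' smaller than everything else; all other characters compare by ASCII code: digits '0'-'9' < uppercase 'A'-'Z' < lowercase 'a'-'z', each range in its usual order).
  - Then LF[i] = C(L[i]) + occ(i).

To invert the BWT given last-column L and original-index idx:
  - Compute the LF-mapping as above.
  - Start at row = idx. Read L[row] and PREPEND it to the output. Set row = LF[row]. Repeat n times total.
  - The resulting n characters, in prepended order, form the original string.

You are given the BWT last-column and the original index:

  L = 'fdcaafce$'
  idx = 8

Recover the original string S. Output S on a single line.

LF mapping: 7 5 3 1 2 8 4 6 0
Walk LF starting at row 8, prepending L[row]:
  step 1: row=8, L[8]='$', prepend. Next row=LF[8]=0
  step 2: row=0, L[0]='f', prepend. Next row=LF[0]=7
  step 3: row=7, L[7]='e', prepend. Next row=LF[7]=6
  step 4: row=6, L[6]='c', prepend. Next row=LF[6]=4
  step 5: row=4, L[4]='a', prepend. Next row=LF[4]=2
  step 6: row=2, L[2]='c', prepend. Next row=LF[2]=3
  step 7: row=3, L[3]='a', prepend. Next row=LF[3]=1
  step 8: row=1, L[1]='d', prepend. Next row=LF[1]=5
  step 9: row=5, L[5]='f', prepend. Next row=LF[5]=8
Reversed output: fdacacef$

Answer: fdacacef$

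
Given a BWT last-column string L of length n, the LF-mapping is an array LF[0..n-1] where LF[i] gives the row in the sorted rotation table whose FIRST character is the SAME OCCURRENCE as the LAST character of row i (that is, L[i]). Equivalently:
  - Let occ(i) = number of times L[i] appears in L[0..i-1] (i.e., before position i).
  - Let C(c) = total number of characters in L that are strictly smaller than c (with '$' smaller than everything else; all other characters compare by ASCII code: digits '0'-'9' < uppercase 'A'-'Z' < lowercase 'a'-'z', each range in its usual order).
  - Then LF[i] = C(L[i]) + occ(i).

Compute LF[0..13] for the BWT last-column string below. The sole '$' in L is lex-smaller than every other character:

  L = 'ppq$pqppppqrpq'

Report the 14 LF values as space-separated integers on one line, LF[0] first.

Char counts: '$':1, 'p':8, 'q':4, 'r':1
C (first-col start): C('$')=0, C('p')=1, C('q')=9, C('r')=13
L[0]='p': occ=0, LF[0]=C('p')+0=1+0=1
L[1]='p': occ=1, LF[1]=C('p')+1=1+1=2
L[2]='q': occ=0, LF[2]=C('q')+0=9+0=9
L[3]='$': occ=0, LF[3]=C('$')+0=0+0=0
L[4]='p': occ=2, LF[4]=C('p')+2=1+2=3
L[5]='q': occ=1, LF[5]=C('q')+1=9+1=10
L[6]='p': occ=3, LF[6]=C('p')+3=1+3=4
L[7]='p': occ=4, LF[7]=C('p')+4=1+4=5
L[8]='p': occ=5, LF[8]=C('p')+5=1+5=6
L[9]='p': occ=6, LF[9]=C('p')+6=1+6=7
L[10]='q': occ=2, LF[10]=C('q')+2=9+2=11
L[11]='r': occ=0, LF[11]=C('r')+0=13+0=13
L[12]='p': occ=7, LF[12]=C('p')+7=1+7=8
L[13]='q': occ=3, LF[13]=C('q')+3=9+3=12

Answer: 1 2 9 0 3 10 4 5 6 7 11 13 8 12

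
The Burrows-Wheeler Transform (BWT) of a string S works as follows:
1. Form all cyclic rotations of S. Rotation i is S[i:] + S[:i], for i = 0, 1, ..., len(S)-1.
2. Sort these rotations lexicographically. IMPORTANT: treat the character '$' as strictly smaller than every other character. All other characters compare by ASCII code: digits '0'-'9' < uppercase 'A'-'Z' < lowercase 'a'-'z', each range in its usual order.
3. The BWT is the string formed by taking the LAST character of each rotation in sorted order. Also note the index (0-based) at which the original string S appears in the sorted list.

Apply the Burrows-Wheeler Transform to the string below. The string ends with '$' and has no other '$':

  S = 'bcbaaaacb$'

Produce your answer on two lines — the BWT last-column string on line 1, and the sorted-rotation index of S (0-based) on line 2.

Answer: bbaaacc$ab
7

Derivation:
All 10 rotations (rotation i = S[i:]+S[:i]):
  rot[0] = bcbaaaacb$
  rot[1] = cbaaaacb$b
  rot[2] = baaaacb$bc
  rot[3] = aaaacb$bcb
  rot[4] = aaacb$bcba
  rot[5] = aacb$bcbaa
  rot[6] = acb$bcbaaa
  rot[7] = cb$bcbaaaa
  rot[8] = b$bcbaaaac
  rot[9] = $bcbaaaacb
Sorted (with $ < everything):
  sorted[0] = $bcbaaaacb  (last char: 'b')
  sorted[1] = aaaacb$bcb  (last char: 'b')
  sorted[2] = aaacb$bcba  (last char: 'a')
  sorted[3] = aacb$bcbaa  (last char: 'a')
  sorted[4] = acb$bcbaaa  (last char: 'a')
  sorted[5] = b$bcbaaaac  (last char: 'c')
  sorted[6] = baaaacb$bc  (last char: 'c')
  sorted[7] = bcbaaaacb$  (last char: '$')
  sorted[8] = cb$bcbaaaa  (last char: 'a')
  sorted[9] = cbaaaacb$b  (last char: 'b')
Last column: bbaaacc$ab
Original string S is at sorted index 7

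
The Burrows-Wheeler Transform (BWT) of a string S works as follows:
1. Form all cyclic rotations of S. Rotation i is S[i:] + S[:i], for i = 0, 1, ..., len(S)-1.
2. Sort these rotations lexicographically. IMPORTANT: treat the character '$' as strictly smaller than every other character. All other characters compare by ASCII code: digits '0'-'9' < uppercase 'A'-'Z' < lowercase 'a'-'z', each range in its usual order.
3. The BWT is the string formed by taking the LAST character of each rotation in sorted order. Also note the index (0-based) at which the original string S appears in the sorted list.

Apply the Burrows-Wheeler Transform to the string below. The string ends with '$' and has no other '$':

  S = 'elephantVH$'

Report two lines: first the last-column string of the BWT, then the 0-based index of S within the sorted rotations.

Answer: HVth$lpeaen
4

Derivation:
All 11 rotations (rotation i = S[i:]+S[:i]):
  rot[0] = elephantVH$
  rot[1] = lephantVH$e
  rot[2] = ephantVH$el
  rot[3] = phantVH$ele
  rot[4] = hantVH$elep
  rot[5] = antVH$eleph
  rot[6] = ntVH$elepha
  rot[7] = tVH$elephan
  rot[8] = VH$elephant
  rot[9] = H$elephantV
  rot[10] = $elephantVH
Sorted (with $ < everything):
  sorted[0] = $elephantVH  (last char: 'H')
  sorted[1] = H$elephantV  (last char: 'V')
  sorted[2] = VH$elephant  (last char: 't')
  sorted[3] = antVH$eleph  (last char: 'h')
  sorted[4] = elephantVH$  (last char: '$')
  sorted[5] = ephantVH$el  (last char: 'l')
  sorted[6] = hantVH$elep  (last char: 'p')
  sorted[7] = lephantVH$e  (last char: 'e')
  sorted[8] = ntVH$elepha  (last char: 'a')
  sorted[9] = phantVH$ele  (last char: 'e')
  sorted[10] = tVH$elephan  (last char: 'n')
Last column: HVth$lpeaen
Original string S is at sorted index 4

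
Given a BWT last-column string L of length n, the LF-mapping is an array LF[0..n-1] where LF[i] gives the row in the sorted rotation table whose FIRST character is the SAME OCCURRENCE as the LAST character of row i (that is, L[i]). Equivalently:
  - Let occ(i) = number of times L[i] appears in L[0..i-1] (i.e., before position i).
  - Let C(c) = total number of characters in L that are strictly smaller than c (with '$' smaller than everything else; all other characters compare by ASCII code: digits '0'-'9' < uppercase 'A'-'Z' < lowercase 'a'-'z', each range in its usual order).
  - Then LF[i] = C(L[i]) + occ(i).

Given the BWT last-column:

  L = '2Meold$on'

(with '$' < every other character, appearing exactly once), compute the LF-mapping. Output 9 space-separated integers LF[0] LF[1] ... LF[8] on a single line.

Char counts: '$':1, '2':1, 'M':1, 'd':1, 'e':1, 'l':1, 'n':1, 'o':2
C (first-col start): C('$')=0, C('2')=1, C('M')=2, C('d')=3, C('e')=4, C('l')=5, C('n')=6, C('o')=7
L[0]='2': occ=0, LF[0]=C('2')+0=1+0=1
L[1]='M': occ=0, LF[1]=C('M')+0=2+0=2
L[2]='e': occ=0, LF[2]=C('e')+0=4+0=4
L[3]='o': occ=0, LF[3]=C('o')+0=7+0=7
L[4]='l': occ=0, LF[4]=C('l')+0=5+0=5
L[5]='d': occ=0, LF[5]=C('d')+0=3+0=3
L[6]='$': occ=0, LF[6]=C('$')+0=0+0=0
L[7]='o': occ=1, LF[7]=C('o')+1=7+1=8
L[8]='n': occ=0, LF[8]=C('n')+0=6+0=6

Answer: 1 2 4 7 5 3 0 8 6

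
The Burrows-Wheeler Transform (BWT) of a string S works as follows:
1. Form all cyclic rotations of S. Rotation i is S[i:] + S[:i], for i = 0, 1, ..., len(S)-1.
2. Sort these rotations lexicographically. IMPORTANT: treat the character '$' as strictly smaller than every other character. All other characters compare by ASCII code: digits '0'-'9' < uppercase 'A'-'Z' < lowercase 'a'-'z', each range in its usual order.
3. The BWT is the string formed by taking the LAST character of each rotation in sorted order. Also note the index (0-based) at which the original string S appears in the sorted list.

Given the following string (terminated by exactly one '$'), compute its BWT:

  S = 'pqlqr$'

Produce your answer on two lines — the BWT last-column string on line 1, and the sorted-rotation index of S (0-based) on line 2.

All 6 rotations (rotation i = S[i:]+S[:i]):
  rot[0] = pqlqr$
  rot[1] = qlqr$p
  rot[2] = lqr$pq
  rot[3] = qr$pql
  rot[4] = r$pqlq
  rot[5] = $pqlqr
Sorted (with $ < everything):
  sorted[0] = $pqlqr  (last char: 'r')
  sorted[1] = lqr$pq  (last char: 'q')
  sorted[2] = pqlqr$  (last char: '$')
  sorted[3] = qlqr$p  (last char: 'p')
  sorted[4] = qr$pql  (last char: 'l')
  sorted[5] = r$pqlq  (last char: 'q')
Last column: rq$plq
Original string S is at sorted index 2

Answer: rq$plq
2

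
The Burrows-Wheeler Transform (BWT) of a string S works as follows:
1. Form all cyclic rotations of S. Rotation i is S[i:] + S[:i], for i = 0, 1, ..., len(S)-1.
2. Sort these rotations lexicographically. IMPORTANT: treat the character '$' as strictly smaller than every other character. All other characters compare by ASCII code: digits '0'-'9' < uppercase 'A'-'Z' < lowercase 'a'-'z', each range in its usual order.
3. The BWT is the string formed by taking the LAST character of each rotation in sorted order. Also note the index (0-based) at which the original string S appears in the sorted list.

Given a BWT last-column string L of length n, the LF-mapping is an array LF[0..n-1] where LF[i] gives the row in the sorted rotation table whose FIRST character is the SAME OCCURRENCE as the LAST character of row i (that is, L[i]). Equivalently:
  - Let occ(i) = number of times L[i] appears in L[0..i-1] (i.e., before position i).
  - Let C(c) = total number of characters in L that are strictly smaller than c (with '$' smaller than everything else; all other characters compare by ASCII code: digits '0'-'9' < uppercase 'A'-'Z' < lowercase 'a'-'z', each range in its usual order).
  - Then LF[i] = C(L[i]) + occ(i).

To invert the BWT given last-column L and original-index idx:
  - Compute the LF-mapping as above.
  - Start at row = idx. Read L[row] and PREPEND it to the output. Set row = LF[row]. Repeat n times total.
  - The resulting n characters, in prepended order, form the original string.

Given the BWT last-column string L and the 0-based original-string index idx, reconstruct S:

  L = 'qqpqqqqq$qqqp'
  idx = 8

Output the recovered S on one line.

Answer: qqqppqqqqqqq$

Derivation:
LF mapping: 3 4 1 5 6 7 8 9 0 10 11 12 2
Walk LF starting at row 8, prepending L[row]:
  step 1: row=8, L[8]='$', prepend. Next row=LF[8]=0
  step 2: row=0, L[0]='q', prepend. Next row=LF[0]=3
  step 3: row=3, L[3]='q', prepend. Next row=LF[3]=5
  step 4: row=5, L[5]='q', prepend. Next row=LF[5]=7
  step 5: row=7, L[7]='q', prepend. Next row=LF[7]=9
  step 6: row=9, L[9]='q', prepend. Next row=LF[9]=10
  step 7: row=10, L[10]='q', prepend. Next row=LF[10]=11
  step 8: row=11, L[11]='q', prepend. Next row=LF[11]=12
  step 9: row=12, L[12]='p', prepend. Next row=LF[12]=2
  step 10: row=2, L[2]='p', prepend. Next row=LF[2]=1
  step 11: row=1, L[1]='q', prepend. Next row=LF[1]=4
  step 12: row=4, L[4]='q', prepend. Next row=LF[4]=6
  step 13: row=6, L[6]='q', prepend. Next row=LF[6]=8
Reversed output: qqqppqqqqqqq$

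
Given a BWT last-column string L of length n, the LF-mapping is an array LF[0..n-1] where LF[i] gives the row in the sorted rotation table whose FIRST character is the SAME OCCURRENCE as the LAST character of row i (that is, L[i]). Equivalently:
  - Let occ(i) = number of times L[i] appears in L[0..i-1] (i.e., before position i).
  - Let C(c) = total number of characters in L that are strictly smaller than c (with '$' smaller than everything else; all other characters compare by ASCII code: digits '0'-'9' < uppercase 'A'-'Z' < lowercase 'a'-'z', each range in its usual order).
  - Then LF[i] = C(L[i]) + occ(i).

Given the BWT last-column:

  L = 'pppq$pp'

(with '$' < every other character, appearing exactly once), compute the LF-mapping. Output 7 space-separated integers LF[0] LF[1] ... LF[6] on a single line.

Char counts: '$':1, 'p':5, 'q':1
C (first-col start): C('$')=0, C('p')=1, C('q')=6
L[0]='p': occ=0, LF[0]=C('p')+0=1+0=1
L[1]='p': occ=1, LF[1]=C('p')+1=1+1=2
L[2]='p': occ=2, LF[2]=C('p')+2=1+2=3
L[3]='q': occ=0, LF[3]=C('q')+0=6+0=6
L[4]='$': occ=0, LF[4]=C('$')+0=0+0=0
L[5]='p': occ=3, LF[5]=C('p')+3=1+3=4
L[6]='p': occ=4, LF[6]=C('p')+4=1+4=5

Answer: 1 2 3 6 0 4 5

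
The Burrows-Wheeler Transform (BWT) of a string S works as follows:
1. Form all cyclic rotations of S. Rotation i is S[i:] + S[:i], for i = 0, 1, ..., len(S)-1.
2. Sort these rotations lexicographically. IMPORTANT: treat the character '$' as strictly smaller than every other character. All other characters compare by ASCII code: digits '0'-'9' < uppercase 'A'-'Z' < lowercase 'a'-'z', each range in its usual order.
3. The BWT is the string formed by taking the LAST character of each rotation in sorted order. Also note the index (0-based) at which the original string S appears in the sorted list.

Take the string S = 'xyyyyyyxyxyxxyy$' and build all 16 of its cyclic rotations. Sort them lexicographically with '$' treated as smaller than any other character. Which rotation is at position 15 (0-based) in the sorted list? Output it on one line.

All 16 rotations (rotation i = S[i:]+S[:i]):
  rot[0] = xyyyyyyxyxyxxyy$
  rot[1] = yyyyyyxyxyxxyy$x
  rot[2] = yyyyyxyxyxxyy$xy
  rot[3] = yyyyxyxyxxyy$xyy
  rot[4] = yyyxyxyxxyy$xyyy
  rot[5] = yyxyxyxxyy$xyyyy
  rot[6] = yxyxyxxyy$xyyyyy
  rot[7] = xyxyxxyy$xyyyyyy
  rot[8] = yxyxxyy$xyyyyyyx
  rot[9] = xyxxyy$xyyyyyyxy
  rot[10] = yxxyy$xyyyyyyxyx
  rot[11] = xxyy$xyyyyyyxyxy
  rot[12] = xyy$xyyyyyyxyxyx
  rot[13] = yy$xyyyyyyxyxyxx
  rot[14] = y$xyyyyyyxyxyxxy
  rot[15] = $xyyyyyyxyxyxxyy
Sorted (with $ < everything):
  sorted[0] = $xyyyyyyxyxyxxyy
  sorted[1] = xxyy$xyyyyyyxyxy
  sorted[2] = xyxxyy$xyyyyyyxy
  sorted[3] = xyxyxxyy$xyyyyyy
  sorted[4] = xyy$xyyyyyyxyxyx
  sorted[5] = xyyyyyyxyxyxxyy$
  sorted[6] = y$xyyyyyyxyxyxxy
  sorted[7] = yxxyy$xyyyyyyxyx
  sorted[8] = yxyxxyy$xyyyyyyx
  sorted[9] = yxyxyxxyy$xyyyyy
  sorted[10] = yy$xyyyyyyxyxyxx
  sorted[11] = yyxyxyxxyy$xyyyy
  sorted[12] = yyyxyxyxxyy$xyyy
  sorted[13] = yyyyxyxyxxyy$xyy
  sorted[14] = yyyyyxyxyxxyy$xy
  sorted[15] = yyyyyyxyxyxxyy$x
sorted[15] = yyyyyyxyxyxxyy$x

Answer: yyyyyyxyxyxxyy$x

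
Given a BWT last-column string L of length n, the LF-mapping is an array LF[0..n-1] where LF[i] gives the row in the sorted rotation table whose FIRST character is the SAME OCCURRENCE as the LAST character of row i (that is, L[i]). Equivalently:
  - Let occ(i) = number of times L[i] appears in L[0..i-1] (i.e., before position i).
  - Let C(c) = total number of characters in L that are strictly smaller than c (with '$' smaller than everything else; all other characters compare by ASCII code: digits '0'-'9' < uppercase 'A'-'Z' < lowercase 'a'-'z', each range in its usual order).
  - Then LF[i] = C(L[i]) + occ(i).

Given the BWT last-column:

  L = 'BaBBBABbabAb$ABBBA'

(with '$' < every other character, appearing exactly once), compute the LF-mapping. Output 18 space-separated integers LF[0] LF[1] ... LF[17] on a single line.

Answer: 5 13 6 7 8 1 9 15 14 16 2 17 0 3 10 11 12 4

Derivation:
Char counts: '$':1, 'A':4, 'B':8, 'a':2, 'b':3
C (first-col start): C('$')=0, C('A')=1, C('B')=5, C('a')=13, C('b')=15
L[0]='B': occ=0, LF[0]=C('B')+0=5+0=5
L[1]='a': occ=0, LF[1]=C('a')+0=13+0=13
L[2]='B': occ=1, LF[2]=C('B')+1=5+1=6
L[3]='B': occ=2, LF[3]=C('B')+2=5+2=7
L[4]='B': occ=3, LF[4]=C('B')+3=5+3=8
L[5]='A': occ=0, LF[5]=C('A')+0=1+0=1
L[6]='B': occ=4, LF[6]=C('B')+4=5+4=9
L[7]='b': occ=0, LF[7]=C('b')+0=15+0=15
L[8]='a': occ=1, LF[8]=C('a')+1=13+1=14
L[9]='b': occ=1, LF[9]=C('b')+1=15+1=16
L[10]='A': occ=1, LF[10]=C('A')+1=1+1=2
L[11]='b': occ=2, LF[11]=C('b')+2=15+2=17
L[12]='$': occ=0, LF[12]=C('$')+0=0+0=0
L[13]='A': occ=2, LF[13]=C('A')+2=1+2=3
L[14]='B': occ=5, LF[14]=C('B')+5=5+5=10
L[15]='B': occ=6, LF[15]=C('B')+6=5+6=11
L[16]='B': occ=7, LF[16]=C('B')+7=5+7=12
L[17]='A': occ=3, LF[17]=C('A')+3=1+3=4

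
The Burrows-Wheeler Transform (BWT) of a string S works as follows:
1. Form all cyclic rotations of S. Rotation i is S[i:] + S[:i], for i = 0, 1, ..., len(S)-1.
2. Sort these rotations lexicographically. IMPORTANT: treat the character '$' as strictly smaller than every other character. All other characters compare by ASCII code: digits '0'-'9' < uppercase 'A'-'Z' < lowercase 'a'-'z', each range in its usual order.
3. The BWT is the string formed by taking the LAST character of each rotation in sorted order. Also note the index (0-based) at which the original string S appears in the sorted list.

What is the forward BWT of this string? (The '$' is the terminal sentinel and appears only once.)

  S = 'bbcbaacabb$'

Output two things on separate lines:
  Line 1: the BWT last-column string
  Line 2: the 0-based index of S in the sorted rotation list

Answer: bbcabca$bab
7

Derivation:
All 11 rotations (rotation i = S[i:]+S[:i]):
  rot[0] = bbcbaacabb$
  rot[1] = bcbaacabb$b
  rot[2] = cbaacabb$bb
  rot[3] = baacabb$bbc
  rot[4] = aacabb$bbcb
  rot[5] = acabb$bbcba
  rot[6] = cabb$bbcbaa
  rot[7] = abb$bbcbaac
  rot[8] = bb$bbcbaaca
  rot[9] = b$bbcbaacab
  rot[10] = $bbcbaacabb
Sorted (with $ < everything):
  sorted[0] = $bbcbaacabb  (last char: 'b')
  sorted[1] = aacabb$bbcb  (last char: 'b')
  sorted[2] = abb$bbcbaac  (last char: 'c')
  sorted[3] = acabb$bbcba  (last char: 'a')
  sorted[4] = b$bbcbaacab  (last char: 'b')
  sorted[5] = baacabb$bbc  (last char: 'c')
  sorted[6] = bb$bbcbaaca  (last char: 'a')
  sorted[7] = bbcbaacabb$  (last char: '$')
  sorted[8] = bcbaacabb$b  (last char: 'b')
  sorted[9] = cabb$bbcbaa  (last char: 'a')
  sorted[10] = cbaacabb$bb  (last char: 'b')
Last column: bbcabca$bab
Original string S is at sorted index 7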